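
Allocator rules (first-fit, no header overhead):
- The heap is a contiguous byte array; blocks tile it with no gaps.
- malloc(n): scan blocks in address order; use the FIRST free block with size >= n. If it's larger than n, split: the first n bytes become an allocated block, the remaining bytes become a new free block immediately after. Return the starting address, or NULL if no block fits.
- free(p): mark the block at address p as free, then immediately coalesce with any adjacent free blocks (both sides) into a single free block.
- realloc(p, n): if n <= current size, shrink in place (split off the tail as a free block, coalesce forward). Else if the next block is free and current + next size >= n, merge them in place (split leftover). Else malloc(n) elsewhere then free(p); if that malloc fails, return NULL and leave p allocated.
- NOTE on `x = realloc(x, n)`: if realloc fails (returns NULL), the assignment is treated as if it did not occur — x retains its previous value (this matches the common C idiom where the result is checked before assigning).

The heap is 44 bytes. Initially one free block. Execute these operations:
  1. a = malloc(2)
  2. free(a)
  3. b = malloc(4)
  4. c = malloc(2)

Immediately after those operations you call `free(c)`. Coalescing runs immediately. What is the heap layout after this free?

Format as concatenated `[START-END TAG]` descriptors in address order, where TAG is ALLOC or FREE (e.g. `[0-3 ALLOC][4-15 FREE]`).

Answer: [0-3 ALLOC][4-43 FREE]

Derivation:
Op 1: a = malloc(2) -> a = 0; heap: [0-1 ALLOC][2-43 FREE]
Op 2: free(a) -> (freed a); heap: [0-43 FREE]
Op 3: b = malloc(4) -> b = 0; heap: [0-3 ALLOC][4-43 FREE]
Op 4: c = malloc(2) -> c = 4; heap: [0-3 ALLOC][4-5 ALLOC][6-43 FREE]
free(c): c = 4 -> block [4-5 ALLOC]; mark free, coalesce with adjacent free neighbors -> [0-3 ALLOC][4-43 FREE]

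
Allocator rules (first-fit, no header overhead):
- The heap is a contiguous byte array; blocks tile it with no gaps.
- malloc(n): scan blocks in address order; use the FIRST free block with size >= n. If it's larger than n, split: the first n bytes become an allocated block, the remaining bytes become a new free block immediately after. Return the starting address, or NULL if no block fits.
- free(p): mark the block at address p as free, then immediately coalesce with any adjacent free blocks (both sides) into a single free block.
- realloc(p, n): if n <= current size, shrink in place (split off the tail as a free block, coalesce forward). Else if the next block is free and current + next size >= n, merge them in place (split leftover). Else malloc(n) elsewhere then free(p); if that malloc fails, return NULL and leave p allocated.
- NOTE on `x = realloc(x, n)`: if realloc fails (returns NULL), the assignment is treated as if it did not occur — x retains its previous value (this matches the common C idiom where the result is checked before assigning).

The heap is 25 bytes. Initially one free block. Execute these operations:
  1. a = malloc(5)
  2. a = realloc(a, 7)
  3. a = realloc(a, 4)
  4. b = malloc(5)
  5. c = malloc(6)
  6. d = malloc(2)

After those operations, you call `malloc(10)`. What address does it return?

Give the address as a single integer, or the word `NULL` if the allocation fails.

Answer: NULL

Derivation:
Op 1: a = malloc(5) -> a = 0; heap: [0-4 ALLOC][5-24 FREE]
Op 2: a = realloc(a, 7) -> a = 0; heap: [0-6 ALLOC][7-24 FREE]
Op 3: a = realloc(a, 4) -> a = 0; heap: [0-3 ALLOC][4-24 FREE]
Op 4: b = malloc(5) -> b = 4; heap: [0-3 ALLOC][4-8 ALLOC][9-24 FREE]
Op 5: c = malloc(6) -> c = 9; heap: [0-3 ALLOC][4-8 ALLOC][9-14 ALLOC][15-24 FREE]
Op 6: d = malloc(2) -> d = 15; heap: [0-3 ALLOC][4-8 ALLOC][9-14 ALLOC][15-16 ALLOC][17-24 FREE]
malloc(10): first-fit scan over [0-3 ALLOC][4-8 ALLOC][9-14 ALLOC][15-16 ALLOC][17-24 FREE] -> NULL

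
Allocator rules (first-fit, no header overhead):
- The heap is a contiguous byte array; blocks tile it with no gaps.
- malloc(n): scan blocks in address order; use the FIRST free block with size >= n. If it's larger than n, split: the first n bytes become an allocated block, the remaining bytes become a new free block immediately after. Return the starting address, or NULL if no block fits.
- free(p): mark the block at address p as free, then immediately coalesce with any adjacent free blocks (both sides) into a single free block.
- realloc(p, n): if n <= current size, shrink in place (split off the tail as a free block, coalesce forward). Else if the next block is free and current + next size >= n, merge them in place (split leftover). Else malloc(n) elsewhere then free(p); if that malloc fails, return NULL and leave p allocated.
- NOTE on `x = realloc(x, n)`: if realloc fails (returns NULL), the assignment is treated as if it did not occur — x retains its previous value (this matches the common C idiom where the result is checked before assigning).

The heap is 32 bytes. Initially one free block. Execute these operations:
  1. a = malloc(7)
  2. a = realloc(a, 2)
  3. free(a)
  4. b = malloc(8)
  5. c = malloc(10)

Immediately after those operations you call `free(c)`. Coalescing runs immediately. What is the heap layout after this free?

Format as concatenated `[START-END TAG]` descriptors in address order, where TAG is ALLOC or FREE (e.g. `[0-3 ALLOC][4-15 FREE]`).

Op 1: a = malloc(7) -> a = 0; heap: [0-6 ALLOC][7-31 FREE]
Op 2: a = realloc(a, 2) -> a = 0; heap: [0-1 ALLOC][2-31 FREE]
Op 3: free(a) -> (freed a); heap: [0-31 FREE]
Op 4: b = malloc(8) -> b = 0; heap: [0-7 ALLOC][8-31 FREE]
Op 5: c = malloc(10) -> c = 8; heap: [0-7 ALLOC][8-17 ALLOC][18-31 FREE]
free(c): c = 8 -> block [8-17 ALLOC]; mark free, coalesce with adjacent free neighbors -> [0-7 ALLOC][8-31 FREE]

Answer: [0-7 ALLOC][8-31 FREE]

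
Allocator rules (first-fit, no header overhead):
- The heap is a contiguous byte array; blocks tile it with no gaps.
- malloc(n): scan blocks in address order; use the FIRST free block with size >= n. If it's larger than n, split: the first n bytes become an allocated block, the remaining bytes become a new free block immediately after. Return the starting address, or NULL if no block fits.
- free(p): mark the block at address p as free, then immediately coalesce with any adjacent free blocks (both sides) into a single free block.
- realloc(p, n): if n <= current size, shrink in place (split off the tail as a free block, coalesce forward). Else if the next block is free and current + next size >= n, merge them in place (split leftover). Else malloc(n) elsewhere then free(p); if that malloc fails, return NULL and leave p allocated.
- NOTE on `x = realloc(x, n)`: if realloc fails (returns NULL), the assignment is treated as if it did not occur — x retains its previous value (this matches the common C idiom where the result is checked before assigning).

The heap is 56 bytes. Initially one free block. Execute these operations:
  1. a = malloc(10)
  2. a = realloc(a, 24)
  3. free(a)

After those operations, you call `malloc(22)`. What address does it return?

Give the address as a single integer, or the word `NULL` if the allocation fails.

Op 1: a = malloc(10) -> a = 0; heap: [0-9 ALLOC][10-55 FREE]
Op 2: a = realloc(a, 24) -> a = 0; heap: [0-23 ALLOC][24-55 FREE]
Op 3: free(a) -> (freed a); heap: [0-55 FREE]
malloc(22): first-fit scan over [0-55 FREE] -> 0

Answer: 0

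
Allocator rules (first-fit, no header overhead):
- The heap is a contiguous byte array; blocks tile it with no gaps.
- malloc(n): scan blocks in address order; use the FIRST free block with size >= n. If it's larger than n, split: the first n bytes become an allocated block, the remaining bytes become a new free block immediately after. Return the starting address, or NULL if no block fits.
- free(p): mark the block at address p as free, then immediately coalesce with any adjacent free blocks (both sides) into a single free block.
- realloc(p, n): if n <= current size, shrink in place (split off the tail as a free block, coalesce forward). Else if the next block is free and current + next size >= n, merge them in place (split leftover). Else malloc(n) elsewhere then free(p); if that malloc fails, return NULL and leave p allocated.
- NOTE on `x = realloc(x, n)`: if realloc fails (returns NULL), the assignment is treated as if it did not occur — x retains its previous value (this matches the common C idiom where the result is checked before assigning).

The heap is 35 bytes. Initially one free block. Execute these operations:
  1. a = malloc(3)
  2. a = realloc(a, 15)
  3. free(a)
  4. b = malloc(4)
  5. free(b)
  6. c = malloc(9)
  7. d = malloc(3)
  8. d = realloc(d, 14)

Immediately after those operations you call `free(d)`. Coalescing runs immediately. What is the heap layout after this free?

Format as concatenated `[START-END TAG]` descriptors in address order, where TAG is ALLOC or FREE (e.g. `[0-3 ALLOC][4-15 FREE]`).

Answer: [0-8 ALLOC][9-34 FREE]

Derivation:
Op 1: a = malloc(3) -> a = 0; heap: [0-2 ALLOC][3-34 FREE]
Op 2: a = realloc(a, 15) -> a = 0; heap: [0-14 ALLOC][15-34 FREE]
Op 3: free(a) -> (freed a); heap: [0-34 FREE]
Op 4: b = malloc(4) -> b = 0; heap: [0-3 ALLOC][4-34 FREE]
Op 5: free(b) -> (freed b); heap: [0-34 FREE]
Op 6: c = malloc(9) -> c = 0; heap: [0-8 ALLOC][9-34 FREE]
Op 7: d = malloc(3) -> d = 9; heap: [0-8 ALLOC][9-11 ALLOC][12-34 FREE]
Op 8: d = realloc(d, 14) -> d = 9; heap: [0-8 ALLOC][9-22 ALLOC][23-34 FREE]
free(d): d = 9 -> block [9-22 ALLOC]; mark free, coalesce with adjacent free neighbors -> [0-8 ALLOC][9-34 FREE]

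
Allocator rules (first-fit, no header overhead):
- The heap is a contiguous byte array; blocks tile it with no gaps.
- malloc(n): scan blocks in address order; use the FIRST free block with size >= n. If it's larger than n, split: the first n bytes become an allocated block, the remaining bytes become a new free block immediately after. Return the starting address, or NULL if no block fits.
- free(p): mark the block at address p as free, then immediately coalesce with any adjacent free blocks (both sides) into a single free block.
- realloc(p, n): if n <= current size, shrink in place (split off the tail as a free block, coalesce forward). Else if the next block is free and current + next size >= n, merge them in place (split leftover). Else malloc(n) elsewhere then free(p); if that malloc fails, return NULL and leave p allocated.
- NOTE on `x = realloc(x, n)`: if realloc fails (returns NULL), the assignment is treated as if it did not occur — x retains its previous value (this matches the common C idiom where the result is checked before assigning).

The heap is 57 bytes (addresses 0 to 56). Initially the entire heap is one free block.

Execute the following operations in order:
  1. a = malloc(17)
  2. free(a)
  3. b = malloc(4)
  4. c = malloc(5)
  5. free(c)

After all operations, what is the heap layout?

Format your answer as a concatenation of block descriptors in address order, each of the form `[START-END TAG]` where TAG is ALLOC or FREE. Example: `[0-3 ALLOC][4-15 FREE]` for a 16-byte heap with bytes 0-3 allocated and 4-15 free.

Answer: [0-3 ALLOC][4-56 FREE]

Derivation:
Op 1: a = malloc(17) -> a = 0; heap: [0-16 ALLOC][17-56 FREE]
Op 2: free(a) -> (freed a); heap: [0-56 FREE]
Op 3: b = malloc(4) -> b = 0; heap: [0-3 ALLOC][4-56 FREE]
Op 4: c = malloc(5) -> c = 4; heap: [0-3 ALLOC][4-8 ALLOC][9-56 FREE]
Op 5: free(c) -> (freed c); heap: [0-3 ALLOC][4-56 FREE]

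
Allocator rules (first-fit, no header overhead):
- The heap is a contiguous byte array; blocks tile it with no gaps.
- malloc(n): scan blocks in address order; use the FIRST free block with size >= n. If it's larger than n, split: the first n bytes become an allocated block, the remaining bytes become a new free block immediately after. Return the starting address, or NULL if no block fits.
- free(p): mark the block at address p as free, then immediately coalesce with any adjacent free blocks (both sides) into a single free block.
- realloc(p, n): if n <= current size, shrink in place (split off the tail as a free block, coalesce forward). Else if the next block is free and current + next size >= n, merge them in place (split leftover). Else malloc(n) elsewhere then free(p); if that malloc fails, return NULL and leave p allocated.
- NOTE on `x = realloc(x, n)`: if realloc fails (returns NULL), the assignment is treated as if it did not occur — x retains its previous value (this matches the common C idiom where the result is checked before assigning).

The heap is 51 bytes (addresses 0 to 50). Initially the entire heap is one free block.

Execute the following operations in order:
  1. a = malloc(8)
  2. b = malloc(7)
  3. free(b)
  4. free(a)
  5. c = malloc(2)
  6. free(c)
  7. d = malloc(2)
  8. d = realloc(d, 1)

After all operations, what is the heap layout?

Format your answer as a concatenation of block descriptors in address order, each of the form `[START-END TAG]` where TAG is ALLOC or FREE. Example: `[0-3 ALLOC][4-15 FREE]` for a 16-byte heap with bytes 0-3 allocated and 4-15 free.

Op 1: a = malloc(8) -> a = 0; heap: [0-7 ALLOC][8-50 FREE]
Op 2: b = malloc(7) -> b = 8; heap: [0-7 ALLOC][8-14 ALLOC][15-50 FREE]
Op 3: free(b) -> (freed b); heap: [0-7 ALLOC][8-50 FREE]
Op 4: free(a) -> (freed a); heap: [0-50 FREE]
Op 5: c = malloc(2) -> c = 0; heap: [0-1 ALLOC][2-50 FREE]
Op 6: free(c) -> (freed c); heap: [0-50 FREE]
Op 7: d = malloc(2) -> d = 0; heap: [0-1 ALLOC][2-50 FREE]
Op 8: d = realloc(d, 1) -> d = 0; heap: [0-0 ALLOC][1-50 FREE]

Answer: [0-0 ALLOC][1-50 FREE]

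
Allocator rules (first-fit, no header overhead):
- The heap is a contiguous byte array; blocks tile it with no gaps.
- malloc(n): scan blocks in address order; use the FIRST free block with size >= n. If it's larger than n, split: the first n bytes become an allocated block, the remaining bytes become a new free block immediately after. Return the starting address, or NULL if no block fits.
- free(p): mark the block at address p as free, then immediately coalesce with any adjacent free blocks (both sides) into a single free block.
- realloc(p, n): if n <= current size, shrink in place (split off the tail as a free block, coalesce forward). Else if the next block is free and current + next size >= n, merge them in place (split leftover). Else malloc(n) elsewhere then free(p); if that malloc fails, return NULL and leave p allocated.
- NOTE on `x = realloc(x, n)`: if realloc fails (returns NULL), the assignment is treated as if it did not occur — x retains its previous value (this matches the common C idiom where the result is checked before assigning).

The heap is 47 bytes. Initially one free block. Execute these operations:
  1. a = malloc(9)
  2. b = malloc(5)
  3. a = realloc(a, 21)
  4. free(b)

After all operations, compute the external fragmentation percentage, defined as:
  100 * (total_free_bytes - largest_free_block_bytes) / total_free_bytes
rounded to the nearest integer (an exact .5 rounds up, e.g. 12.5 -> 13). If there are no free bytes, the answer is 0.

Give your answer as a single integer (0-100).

Op 1: a = malloc(9) -> a = 0; heap: [0-8 ALLOC][9-46 FREE]
Op 2: b = malloc(5) -> b = 9; heap: [0-8 ALLOC][9-13 ALLOC][14-46 FREE]
Op 3: a = realloc(a, 21) -> a = 14; heap: [0-8 FREE][9-13 ALLOC][14-34 ALLOC][35-46 FREE]
Op 4: free(b) -> (freed b); heap: [0-13 FREE][14-34 ALLOC][35-46 FREE]
Free blocks: [14 12] total_free=26 largest=14 -> 100*(26-14)/26 = 1200/26 ≈ 46.154 -> rounds to 46

Answer: 46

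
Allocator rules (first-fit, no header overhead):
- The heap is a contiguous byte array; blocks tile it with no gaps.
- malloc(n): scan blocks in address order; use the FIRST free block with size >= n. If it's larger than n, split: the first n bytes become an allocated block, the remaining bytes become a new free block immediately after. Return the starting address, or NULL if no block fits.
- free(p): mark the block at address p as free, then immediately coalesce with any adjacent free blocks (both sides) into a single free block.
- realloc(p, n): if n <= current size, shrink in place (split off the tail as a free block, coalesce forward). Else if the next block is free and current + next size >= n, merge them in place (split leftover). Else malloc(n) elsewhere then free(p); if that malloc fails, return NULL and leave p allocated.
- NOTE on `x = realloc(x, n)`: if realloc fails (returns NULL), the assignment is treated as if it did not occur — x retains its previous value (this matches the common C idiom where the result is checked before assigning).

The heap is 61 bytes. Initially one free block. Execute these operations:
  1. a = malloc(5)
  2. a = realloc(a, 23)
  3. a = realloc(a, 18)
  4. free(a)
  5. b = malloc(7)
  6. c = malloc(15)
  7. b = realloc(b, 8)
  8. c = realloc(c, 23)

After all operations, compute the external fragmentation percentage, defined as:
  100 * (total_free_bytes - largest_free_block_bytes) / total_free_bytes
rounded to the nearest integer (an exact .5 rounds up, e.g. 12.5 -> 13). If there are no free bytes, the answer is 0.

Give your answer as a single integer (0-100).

Answer: 27

Derivation:
Op 1: a = malloc(5) -> a = 0; heap: [0-4 ALLOC][5-60 FREE]
Op 2: a = realloc(a, 23) -> a = 0; heap: [0-22 ALLOC][23-60 FREE]
Op 3: a = realloc(a, 18) -> a = 0; heap: [0-17 ALLOC][18-60 FREE]
Op 4: free(a) -> (freed a); heap: [0-60 FREE]
Op 5: b = malloc(7) -> b = 0; heap: [0-6 ALLOC][7-60 FREE]
Op 6: c = malloc(15) -> c = 7; heap: [0-6 ALLOC][7-21 ALLOC][22-60 FREE]
Op 7: b = realloc(b, 8) -> b = 22; heap: [0-6 FREE][7-21 ALLOC][22-29 ALLOC][30-60 FREE]
Op 8: c = realloc(c, 23) -> c = 30; heap: [0-21 FREE][22-29 ALLOC][30-52 ALLOC][53-60 FREE]
Free blocks: [22 8] total_free=30 largest=22 -> 100*(30-22)/30 = 800/30 ≈ 26.667 -> rounds to 27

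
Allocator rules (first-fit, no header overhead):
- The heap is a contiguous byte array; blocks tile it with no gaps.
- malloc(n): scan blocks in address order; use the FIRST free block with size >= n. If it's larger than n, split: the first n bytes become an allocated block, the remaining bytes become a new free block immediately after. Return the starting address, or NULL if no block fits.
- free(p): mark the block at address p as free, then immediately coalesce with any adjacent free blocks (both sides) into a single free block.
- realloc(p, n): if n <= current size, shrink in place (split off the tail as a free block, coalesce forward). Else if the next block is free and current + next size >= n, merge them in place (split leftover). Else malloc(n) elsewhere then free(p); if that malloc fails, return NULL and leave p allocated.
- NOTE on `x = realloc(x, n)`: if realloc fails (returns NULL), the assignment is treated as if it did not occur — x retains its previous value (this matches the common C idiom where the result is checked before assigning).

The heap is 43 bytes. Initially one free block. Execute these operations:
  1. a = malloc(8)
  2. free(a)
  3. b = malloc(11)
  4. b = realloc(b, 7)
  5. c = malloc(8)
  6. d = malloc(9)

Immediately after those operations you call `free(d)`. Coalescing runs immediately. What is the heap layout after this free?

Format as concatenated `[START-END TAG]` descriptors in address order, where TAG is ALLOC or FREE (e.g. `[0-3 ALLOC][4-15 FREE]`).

Op 1: a = malloc(8) -> a = 0; heap: [0-7 ALLOC][8-42 FREE]
Op 2: free(a) -> (freed a); heap: [0-42 FREE]
Op 3: b = malloc(11) -> b = 0; heap: [0-10 ALLOC][11-42 FREE]
Op 4: b = realloc(b, 7) -> b = 0; heap: [0-6 ALLOC][7-42 FREE]
Op 5: c = malloc(8) -> c = 7; heap: [0-6 ALLOC][7-14 ALLOC][15-42 FREE]
Op 6: d = malloc(9) -> d = 15; heap: [0-6 ALLOC][7-14 ALLOC][15-23 ALLOC][24-42 FREE]
free(d): d = 15 -> block [15-23 ALLOC]; mark free, coalesce with adjacent free neighbors -> [0-6 ALLOC][7-14 ALLOC][15-42 FREE]

Answer: [0-6 ALLOC][7-14 ALLOC][15-42 FREE]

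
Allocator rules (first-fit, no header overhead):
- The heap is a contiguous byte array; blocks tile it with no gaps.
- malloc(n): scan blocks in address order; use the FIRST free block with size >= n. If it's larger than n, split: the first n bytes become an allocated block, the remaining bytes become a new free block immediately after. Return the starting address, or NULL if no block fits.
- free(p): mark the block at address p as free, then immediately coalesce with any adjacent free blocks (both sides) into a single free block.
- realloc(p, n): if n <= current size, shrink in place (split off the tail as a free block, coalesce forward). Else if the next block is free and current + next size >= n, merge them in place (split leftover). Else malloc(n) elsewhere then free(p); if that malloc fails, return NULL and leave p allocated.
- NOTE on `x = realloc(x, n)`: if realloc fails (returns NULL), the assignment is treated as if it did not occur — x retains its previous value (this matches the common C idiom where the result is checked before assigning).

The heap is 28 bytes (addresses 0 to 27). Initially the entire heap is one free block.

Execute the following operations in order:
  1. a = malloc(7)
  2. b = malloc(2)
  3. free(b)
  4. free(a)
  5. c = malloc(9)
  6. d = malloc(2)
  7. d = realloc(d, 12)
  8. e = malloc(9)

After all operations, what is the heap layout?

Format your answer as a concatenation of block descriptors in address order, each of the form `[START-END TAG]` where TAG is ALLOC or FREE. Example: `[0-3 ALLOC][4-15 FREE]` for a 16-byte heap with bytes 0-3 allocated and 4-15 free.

Answer: [0-8 ALLOC][9-20 ALLOC][21-27 FREE]

Derivation:
Op 1: a = malloc(7) -> a = 0; heap: [0-6 ALLOC][7-27 FREE]
Op 2: b = malloc(2) -> b = 7; heap: [0-6 ALLOC][7-8 ALLOC][9-27 FREE]
Op 3: free(b) -> (freed b); heap: [0-6 ALLOC][7-27 FREE]
Op 4: free(a) -> (freed a); heap: [0-27 FREE]
Op 5: c = malloc(9) -> c = 0; heap: [0-8 ALLOC][9-27 FREE]
Op 6: d = malloc(2) -> d = 9; heap: [0-8 ALLOC][9-10 ALLOC][11-27 FREE]
Op 7: d = realloc(d, 12) -> d = 9; heap: [0-8 ALLOC][9-20 ALLOC][21-27 FREE]
Op 8: e = malloc(9) -> e = NULL; heap: [0-8 ALLOC][9-20 ALLOC][21-27 FREE]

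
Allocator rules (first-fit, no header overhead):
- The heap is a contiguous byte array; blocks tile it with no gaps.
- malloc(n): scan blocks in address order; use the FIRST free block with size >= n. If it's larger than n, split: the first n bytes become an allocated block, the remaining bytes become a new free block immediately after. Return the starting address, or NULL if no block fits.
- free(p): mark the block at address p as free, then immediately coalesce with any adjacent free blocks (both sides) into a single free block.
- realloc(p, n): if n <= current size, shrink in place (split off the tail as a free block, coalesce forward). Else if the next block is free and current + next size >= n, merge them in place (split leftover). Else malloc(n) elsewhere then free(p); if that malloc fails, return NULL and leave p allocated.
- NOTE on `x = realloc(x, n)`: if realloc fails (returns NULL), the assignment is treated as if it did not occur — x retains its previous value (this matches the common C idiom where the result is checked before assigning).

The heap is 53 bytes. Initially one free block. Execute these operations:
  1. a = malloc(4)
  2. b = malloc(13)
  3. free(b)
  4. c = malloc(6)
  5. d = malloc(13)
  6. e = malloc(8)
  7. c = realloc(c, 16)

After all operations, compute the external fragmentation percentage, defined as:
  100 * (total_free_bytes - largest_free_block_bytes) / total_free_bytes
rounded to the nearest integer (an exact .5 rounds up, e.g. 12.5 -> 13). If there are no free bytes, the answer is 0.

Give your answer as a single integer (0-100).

Op 1: a = malloc(4) -> a = 0; heap: [0-3 ALLOC][4-52 FREE]
Op 2: b = malloc(13) -> b = 4; heap: [0-3 ALLOC][4-16 ALLOC][17-52 FREE]
Op 3: free(b) -> (freed b); heap: [0-3 ALLOC][4-52 FREE]
Op 4: c = malloc(6) -> c = 4; heap: [0-3 ALLOC][4-9 ALLOC][10-52 FREE]
Op 5: d = malloc(13) -> d = 10; heap: [0-3 ALLOC][4-9 ALLOC][10-22 ALLOC][23-52 FREE]
Op 6: e = malloc(8) -> e = 23; heap: [0-3 ALLOC][4-9 ALLOC][10-22 ALLOC][23-30 ALLOC][31-52 FREE]
Op 7: c = realloc(c, 16) -> c = 31; heap: [0-3 ALLOC][4-9 FREE][10-22 ALLOC][23-30 ALLOC][31-46 ALLOC][47-52 FREE]
Free blocks: [6 6] total_free=12 largest=6 -> 100*(12-6)/12 = 600/12 = 50

Answer: 50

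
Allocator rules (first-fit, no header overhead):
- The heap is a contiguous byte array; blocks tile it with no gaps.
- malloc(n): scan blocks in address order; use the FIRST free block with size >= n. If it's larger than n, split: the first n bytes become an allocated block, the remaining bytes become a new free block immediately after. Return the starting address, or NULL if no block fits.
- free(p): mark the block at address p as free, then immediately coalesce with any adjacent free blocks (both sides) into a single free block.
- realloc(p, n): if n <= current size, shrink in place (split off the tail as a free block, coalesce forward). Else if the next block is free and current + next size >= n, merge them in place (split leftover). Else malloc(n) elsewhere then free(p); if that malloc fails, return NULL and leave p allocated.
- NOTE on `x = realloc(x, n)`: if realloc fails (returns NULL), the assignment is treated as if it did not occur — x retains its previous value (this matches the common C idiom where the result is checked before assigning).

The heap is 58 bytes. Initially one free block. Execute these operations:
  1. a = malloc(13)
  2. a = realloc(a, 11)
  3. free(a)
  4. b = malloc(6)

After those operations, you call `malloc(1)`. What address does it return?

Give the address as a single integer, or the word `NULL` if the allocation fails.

Op 1: a = malloc(13) -> a = 0; heap: [0-12 ALLOC][13-57 FREE]
Op 2: a = realloc(a, 11) -> a = 0; heap: [0-10 ALLOC][11-57 FREE]
Op 3: free(a) -> (freed a); heap: [0-57 FREE]
Op 4: b = malloc(6) -> b = 0; heap: [0-5 ALLOC][6-57 FREE]
malloc(1): first-fit scan over [0-5 ALLOC][6-57 FREE] -> 6

Answer: 6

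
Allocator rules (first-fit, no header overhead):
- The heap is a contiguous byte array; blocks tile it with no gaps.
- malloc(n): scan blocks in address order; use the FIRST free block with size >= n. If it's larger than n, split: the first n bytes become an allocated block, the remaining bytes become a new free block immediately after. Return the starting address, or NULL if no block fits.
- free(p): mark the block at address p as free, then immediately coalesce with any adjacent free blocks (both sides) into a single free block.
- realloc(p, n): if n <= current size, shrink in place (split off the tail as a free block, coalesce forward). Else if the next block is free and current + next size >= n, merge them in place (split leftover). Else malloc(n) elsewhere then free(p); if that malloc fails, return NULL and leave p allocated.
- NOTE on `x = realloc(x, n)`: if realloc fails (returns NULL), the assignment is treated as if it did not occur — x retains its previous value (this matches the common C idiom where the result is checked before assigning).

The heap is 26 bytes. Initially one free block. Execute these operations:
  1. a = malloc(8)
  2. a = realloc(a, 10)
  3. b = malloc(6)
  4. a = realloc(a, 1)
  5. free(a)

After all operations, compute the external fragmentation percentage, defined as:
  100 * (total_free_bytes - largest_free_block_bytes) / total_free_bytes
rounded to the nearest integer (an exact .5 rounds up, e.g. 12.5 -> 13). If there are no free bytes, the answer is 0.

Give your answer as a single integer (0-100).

Op 1: a = malloc(8) -> a = 0; heap: [0-7 ALLOC][8-25 FREE]
Op 2: a = realloc(a, 10) -> a = 0; heap: [0-9 ALLOC][10-25 FREE]
Op 3: b = malloc(6) -> b = 10; heap: [0-9 ALLOC][10-15 ALLOC][16-25 FREE]
Op 4: a = realloc(a, 1) -> a = 0; heap: [0-0 ALLOC][1-9 FREE][10-15 ALLOC][16-25 FREE]
Op 5: free(a) -> (freed a); heap: [0-9 FREE][10-15 ALLOC][16-25 FREE]
Free blocks: [10 10] total_free=20 largest=10 -> 100*(20-10)/20 = 1000/20 = 50

Answer: 50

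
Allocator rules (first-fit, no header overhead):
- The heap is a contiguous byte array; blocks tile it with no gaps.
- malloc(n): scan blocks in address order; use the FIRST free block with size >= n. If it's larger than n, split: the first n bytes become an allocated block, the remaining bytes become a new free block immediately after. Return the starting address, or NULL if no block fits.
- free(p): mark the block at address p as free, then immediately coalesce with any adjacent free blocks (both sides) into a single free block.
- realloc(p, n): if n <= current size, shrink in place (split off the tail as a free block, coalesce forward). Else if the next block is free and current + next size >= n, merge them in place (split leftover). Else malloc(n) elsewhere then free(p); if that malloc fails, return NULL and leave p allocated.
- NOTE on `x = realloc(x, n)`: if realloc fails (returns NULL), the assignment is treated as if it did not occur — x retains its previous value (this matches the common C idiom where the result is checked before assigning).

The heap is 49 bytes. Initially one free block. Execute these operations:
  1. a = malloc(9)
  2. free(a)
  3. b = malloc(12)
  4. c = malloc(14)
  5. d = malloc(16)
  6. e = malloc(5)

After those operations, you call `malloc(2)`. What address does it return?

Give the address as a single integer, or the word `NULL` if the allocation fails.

Answer: 47

Derivation:
Op 1: a = malloc(9) -> a = 0; heap: [0-8 ALLOC][9-48 FREE]
Op 2: free(a) -> (freed a); heap: [0-48 FREE]
Op 3: b = malloc(12) -> b = 0; heap: [0-11 ALLOC][12-48 FREE]
Op 4: c = malloc(14) -> c = 12; heap: [0-11 ALLOC][12-25 ALLOC][26-48 FREE]
Op 5: d = malloc(16) -> d = 26; heap: [0-11 ALLOC][12-25 ALLOC][26-41 ALLOC][42-48 FREE]
Op 6: e = malloc(5) -> e = 42; heap: [0-11 ALLOC][12-25 ALLOC][26-41 ALLOC][42-46 ALLOC][47-48 FREE]
malloc(2): first-fit scan over [0-11 ALLOC][12-25 ALLOC][26-41 ALLOC][42-46 ALLOC][47-48 FREE] -> 47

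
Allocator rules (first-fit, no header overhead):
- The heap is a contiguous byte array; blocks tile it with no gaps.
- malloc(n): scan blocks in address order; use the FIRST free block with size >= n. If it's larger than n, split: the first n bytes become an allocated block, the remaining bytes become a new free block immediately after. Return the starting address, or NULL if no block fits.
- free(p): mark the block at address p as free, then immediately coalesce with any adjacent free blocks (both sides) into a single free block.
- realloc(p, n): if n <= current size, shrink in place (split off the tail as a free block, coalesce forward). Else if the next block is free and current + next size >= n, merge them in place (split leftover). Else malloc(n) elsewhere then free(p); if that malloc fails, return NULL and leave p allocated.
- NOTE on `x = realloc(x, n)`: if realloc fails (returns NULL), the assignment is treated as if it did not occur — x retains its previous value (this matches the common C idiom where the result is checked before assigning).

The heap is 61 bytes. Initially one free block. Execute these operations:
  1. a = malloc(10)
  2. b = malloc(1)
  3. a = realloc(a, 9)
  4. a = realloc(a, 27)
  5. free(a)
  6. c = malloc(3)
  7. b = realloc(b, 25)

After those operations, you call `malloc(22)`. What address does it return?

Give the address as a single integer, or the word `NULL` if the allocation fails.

Op 1: a = malloc(10) -> a = 0; heap: [0-9 ALLOC][10-60 FREE]
Op 2: b = malloc(1) -> b = 10; heap: [0-9 ALLOC][10-10 ALLOC][11-60 FREE]
Op 3: a = realloc(a, 9) -> a = 0; heap: [0-8 ALLOC][9-9 FREE][10-10 ALLOC][11-60 FREE]
Op 4: a = realloc(a, 27) -> a = 11; heap: [0-9 FREE][10-10 ALLOC][11-37 ALLOC][38-60 FREE]
Op 5: free(a) -> (freed a); heap: [0-9 FREE][10-10 ALLOC][11-60 FREE]
Op 6: c = malloc(3) -> c = 0; heap: [0-2 ALLOC][3-9 FREE][10-10 ALLOC][11-60 FREE]
Op 7: b = realloc(b, 25) -> b = 10; heap: [0-2 ALLOC][3-9 FREE][10-34 ALLOC][35-60 FREE]
malloc(22): first-fit scan over [0-2 ALLOC][3-9 FREE][10-34 ALLOC][35-60 FREE] -> 35

Answer: 35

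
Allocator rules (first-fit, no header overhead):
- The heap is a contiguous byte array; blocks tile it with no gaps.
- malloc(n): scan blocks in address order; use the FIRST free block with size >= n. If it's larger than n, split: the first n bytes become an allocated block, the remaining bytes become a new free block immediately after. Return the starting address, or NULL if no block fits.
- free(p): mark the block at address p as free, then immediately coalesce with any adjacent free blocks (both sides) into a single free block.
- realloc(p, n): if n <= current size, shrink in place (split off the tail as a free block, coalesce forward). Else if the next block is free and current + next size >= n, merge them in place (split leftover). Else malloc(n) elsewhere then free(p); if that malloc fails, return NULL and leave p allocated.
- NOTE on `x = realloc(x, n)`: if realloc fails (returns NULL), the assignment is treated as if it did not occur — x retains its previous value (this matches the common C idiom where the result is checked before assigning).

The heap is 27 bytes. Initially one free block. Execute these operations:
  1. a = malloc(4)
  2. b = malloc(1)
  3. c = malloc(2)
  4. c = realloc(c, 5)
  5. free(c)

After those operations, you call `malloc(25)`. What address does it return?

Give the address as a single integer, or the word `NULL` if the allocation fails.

Op 1: a = malloc(4) -> a = 0; heap: [0-3 ALLOC][4-26 FREE]
Op 2: b = malloc(1) -> b = 4; heap: [0-3 ALLOC][4-4 ALLOC][5-26 FREE]
Op 3: c = malloc(2) -> c = 5; heap: [0-3 ALLOC][4-4 ALLOC][5-6 ALLOC][7-26 FREE]
Op 4: c = realloc(c, 5) -> c = 5; heap: [0-3 ALLOC][4-4 ALLOC][5-9 ALLOC][10-26 FREE]
Op 5: free(c) -> (freed c); heap: [0-3 ALLOC][4-4 ALLOC][5-26 FREE]
malloc(25): first-fit scan over [0-3 ALLOC][4-4 ALLOC][5-26 FREE] -> NULL

Answer: NULL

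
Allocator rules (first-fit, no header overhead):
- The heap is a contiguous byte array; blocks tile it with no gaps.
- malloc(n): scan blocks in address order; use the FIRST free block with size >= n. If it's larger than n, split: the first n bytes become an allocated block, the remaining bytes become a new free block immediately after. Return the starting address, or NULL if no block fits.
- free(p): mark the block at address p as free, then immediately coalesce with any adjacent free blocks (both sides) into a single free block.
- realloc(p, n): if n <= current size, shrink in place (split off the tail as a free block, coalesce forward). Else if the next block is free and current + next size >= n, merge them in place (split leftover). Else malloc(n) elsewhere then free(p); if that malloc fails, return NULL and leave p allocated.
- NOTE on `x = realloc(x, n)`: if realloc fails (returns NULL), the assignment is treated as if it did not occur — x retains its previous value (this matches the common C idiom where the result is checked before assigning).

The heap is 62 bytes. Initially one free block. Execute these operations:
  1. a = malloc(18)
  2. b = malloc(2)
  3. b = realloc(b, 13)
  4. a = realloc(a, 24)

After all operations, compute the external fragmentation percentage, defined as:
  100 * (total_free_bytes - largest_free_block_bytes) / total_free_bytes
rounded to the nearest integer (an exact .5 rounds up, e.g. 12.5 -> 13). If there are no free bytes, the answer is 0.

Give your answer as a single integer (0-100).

Answer: 28

Derivation:
Op 1: a = malloc(18) -> a = 0; heap: [0-17 ALLOC][18-61 FREE]
Op 2: b = malloc(2) -> b = 18; heap: [0-17 ALLOC][18-19 ALLOC][20-61 FREE]
Op 3: b = realloc(b, 13) -> b = 18; heap: [0-17 ALLOC][18-30 ALLOC][31-61 FREE]
Op 4: a = realloc(a, 24) -> a = 31; heap: [0-17 FREE][18-30 ALLOC][31-54 ALLOC][55-61 FREE]
Free blocks: [18 7] total_free=25 largest=18 -> 100*(25-18)/25 = 700/25 = 28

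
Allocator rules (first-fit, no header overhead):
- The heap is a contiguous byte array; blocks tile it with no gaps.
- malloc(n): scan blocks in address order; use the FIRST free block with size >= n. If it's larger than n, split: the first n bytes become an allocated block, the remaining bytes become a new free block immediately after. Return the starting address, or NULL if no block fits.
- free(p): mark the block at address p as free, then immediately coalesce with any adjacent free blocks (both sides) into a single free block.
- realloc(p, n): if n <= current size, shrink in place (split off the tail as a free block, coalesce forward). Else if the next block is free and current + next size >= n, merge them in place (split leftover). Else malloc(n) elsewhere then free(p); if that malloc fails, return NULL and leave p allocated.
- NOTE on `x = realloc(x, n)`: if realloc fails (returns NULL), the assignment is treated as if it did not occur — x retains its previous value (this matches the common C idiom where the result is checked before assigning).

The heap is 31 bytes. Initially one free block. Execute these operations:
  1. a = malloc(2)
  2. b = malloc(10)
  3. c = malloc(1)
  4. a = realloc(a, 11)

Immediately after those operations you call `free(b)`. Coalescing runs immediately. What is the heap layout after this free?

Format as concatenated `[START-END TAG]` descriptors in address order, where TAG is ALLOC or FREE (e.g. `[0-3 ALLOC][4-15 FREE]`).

Op 1: a = malloc(2) -> a = 0; heap: [0-1 ALLOC][2-30 FREE]
Op 2: b = malloc(10) -> b = 2; heap: [0-1 ALLOC][2-11 ALLOC][12-30 FREE]
Op 3: c = malloc(1) -> c = 12; heap: [0-1 ALLOC][2-11 ALLOC][12-12 ALLOC][13-30 FREE]
Op 4: a = realloc(a, 11) -> a = 13; heap: [0-1 FREE][2-11 ALLOC][12-12 ALLOC][13-23 ALLOC][24-30 FREE]
free(b): b = 2 -> block [2-11 ALLOC]; mark free, coalesce with adjacent free neighbors -> [0-11 FREE][12-12 ALLOC][13-23 ALLOC][24-30 FREE]

Answer: [0-11 FREE][12-12 ALLOC][13-23 ALLOC][24-30 FREE]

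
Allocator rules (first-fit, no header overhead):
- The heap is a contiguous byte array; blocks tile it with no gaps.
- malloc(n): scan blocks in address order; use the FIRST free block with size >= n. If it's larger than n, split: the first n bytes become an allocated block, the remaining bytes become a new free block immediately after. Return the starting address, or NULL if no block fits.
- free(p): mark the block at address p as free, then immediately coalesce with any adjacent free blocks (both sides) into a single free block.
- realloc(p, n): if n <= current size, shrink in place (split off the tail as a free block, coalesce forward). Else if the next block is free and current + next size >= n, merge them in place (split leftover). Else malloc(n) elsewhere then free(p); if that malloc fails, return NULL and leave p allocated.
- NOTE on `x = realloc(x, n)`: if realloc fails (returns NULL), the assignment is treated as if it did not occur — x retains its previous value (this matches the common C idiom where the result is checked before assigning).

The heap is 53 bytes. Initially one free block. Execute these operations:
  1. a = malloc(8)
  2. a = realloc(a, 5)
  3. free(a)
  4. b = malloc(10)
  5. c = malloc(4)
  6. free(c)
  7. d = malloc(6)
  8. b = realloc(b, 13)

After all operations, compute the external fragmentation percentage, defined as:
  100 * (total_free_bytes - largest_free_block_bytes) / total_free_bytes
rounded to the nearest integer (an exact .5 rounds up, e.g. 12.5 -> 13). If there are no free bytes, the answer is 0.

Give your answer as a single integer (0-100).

Answer: 29

Derivation:
Op 1: a = malloc(8) -> a = 0; heap: [0-7 ALLOC][8-52 FREE]
Op 2: a = realloc(a, 5) -> a = 0; heap: [0-4 ALLOC][5-52 FREE]
Op 3: free(a) -> (freed a); heap: [0-52 FREE]
Op 4: b = malloc(10) -> b = 0; heap: [0-9 ALLOC][10-52 FREE]
Op 5: c = malloc(4) -> c = 10; heap: [0-9 ALLOC][10-13 ALLOC][14-52 FREE]
Op 6: free(c) -> (freed c); heap: [0-9 ALLOC][10-52 FREE]
Op 7: d = malloc(6) -> d = 10; heap: [0-9 ALLOC][10-15 ALLOC][16-52 FREE]
Op 8: b = realloc(b, 13) -> b = 16; heap: [0-9 FREE][10-15 ALLOC][16-28 ALLOC][29-52 FREE]
Free blocks: [10 24] total_free=34 largest=24 -> 100*(34-24)/34 = 1000/34 ≈ 29.412 -> rounds to 29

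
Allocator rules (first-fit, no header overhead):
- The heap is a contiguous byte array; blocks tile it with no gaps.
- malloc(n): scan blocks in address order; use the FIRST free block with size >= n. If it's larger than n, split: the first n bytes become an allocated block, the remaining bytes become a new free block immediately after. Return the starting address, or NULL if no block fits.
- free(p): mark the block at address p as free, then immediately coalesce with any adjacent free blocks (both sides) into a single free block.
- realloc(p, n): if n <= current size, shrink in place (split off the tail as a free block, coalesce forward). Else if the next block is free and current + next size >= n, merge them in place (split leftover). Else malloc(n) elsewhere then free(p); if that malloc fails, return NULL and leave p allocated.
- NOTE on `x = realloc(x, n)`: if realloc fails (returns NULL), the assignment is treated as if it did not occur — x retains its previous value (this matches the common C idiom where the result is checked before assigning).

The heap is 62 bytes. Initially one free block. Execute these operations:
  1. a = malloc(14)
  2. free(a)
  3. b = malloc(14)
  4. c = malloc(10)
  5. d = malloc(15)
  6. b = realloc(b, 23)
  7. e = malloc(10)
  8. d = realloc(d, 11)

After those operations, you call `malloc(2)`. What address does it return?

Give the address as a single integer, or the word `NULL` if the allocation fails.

Op 1: a = malloc(14) -> a = 0; heap: [0-13 ALLOC][14-61 FREE]
Op 2: free(a) -> (freed a); heap: [0-61 FREE]
Op 3: b = malloc(14) -> b = 0; heap: [0-13 ALLOC][14-61 FREE]
Op 4: c = malloc(10) -> c = 14; heap: [0-13 ALLOC][14-23 ALLOC][24-61 FREE]
Op 5: d = malloc(15) -> d = 24; heap: [0-13 ALLOC][14-23 ALLOC][24-38 ALLOC][39-61 FREE]
Op 6: b = realloc(b, 23) -> b = 39; heap: [0-13 FREE][14-23 ALLOC][24-38 ALLOC][39-61 ALLOC]
Op 7: e = malloc(10) -> e = 0; heap: [0-9 ALLOC][10-13 FREE][14-23 ALLOC][24-38 ALLOC][39-61 ALLOC]
Op 8: d = realloc(d, 11) -> d = 24; heap: [0-9 ALLOC][10-13 FREE][14-23 ALLOC][24-34 ALLOC][35-38 FREE][39-61 ALLOC]
malloc(2): first-fit scan over [0-9 ALLOC][10-13 FREE][14-23 ALLOC][24-34 ALLOC][35-38 FREE][39-61 ALLOC] -> 10

Answer: 10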